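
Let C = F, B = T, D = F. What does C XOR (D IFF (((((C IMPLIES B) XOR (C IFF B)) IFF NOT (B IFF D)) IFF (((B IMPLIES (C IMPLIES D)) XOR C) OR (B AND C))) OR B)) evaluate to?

F

C IMPLIES B = F IMPLIES T = T
C IFF B = F IFF T = F
(C IMPLIES B) XOR (C IFF B) = T XOR F = T
B IFF D = T IFF F = F
NOT (B IFF D) = NOT F = T
((C IMPLIES B) XOR (C IFF B)) IFF NOT (B IFF D) = T IFF T = T
C IMPLIES D = F IMPLIES F = T
B IMPLIES (C IMPLIES D) = T IMPLIES T = T
(B IMPLIES (C IMPLIES D)) XOR C = T XOR F = T
B AND C = T AND F = F
((B IMPLIES (C IMPLIES D)) XOR C) OR (B AND C) = T OR F = T
(((C IMPLIES B) XOR (C IFF B)) IFF NOT (B IFF D)) IFF (((B IMPLIES (C IMPLIES D)) XOR C) OR (B AND C)) = T IFF T = T
((((C IMPLIES B) XOR (C IFF B)) IFF NOT (B IFF D)) IFF (((B IMPLIES (C IMPLIES D)) XOR C) OR (B AND C))) OR B = T OR T = T
D IFF (((((C IMPLIES B) XOR (C IFF B)) IFF NOT (B IFF D)) IFF (((B IMPLIES (C IMPLIES D)) XOR C) OR (B AND C))) OR B) = F IFF T = F
C XOR (D IFF (((((C IMPLIES B) XOR (C IFF B)) IFF NOT (B IFF D)) IFF (((B IMPLIES (C IMPLIES D)) XOR C) OR (B AND C))) OR B)) = F XOR F = F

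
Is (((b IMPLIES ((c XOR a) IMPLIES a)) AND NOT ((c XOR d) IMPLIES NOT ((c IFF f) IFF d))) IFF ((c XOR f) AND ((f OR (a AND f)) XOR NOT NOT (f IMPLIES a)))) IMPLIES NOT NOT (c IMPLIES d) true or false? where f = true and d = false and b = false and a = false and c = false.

c XOR a = false XOR false = false
(c XOR a) IMPLIES a = false IMPLIES false = true
b IMPLIES ((c XOR a) IMPLIES a) = false IMPLIES true = true
c XOR d = false XOR false = false
c IFF f = false IFF true = false
(c IFF f) IFF d = false IFF false = true
NOT ((c IFF f) IFF d) = NOT true = false
(c XOR d) IMPLIES NOT ((c IFF f) IFF d) = false IMPLIES false = true
NOT ((c XOR d) IMPLIES NOT ((c IFF f) IFF d)) = NOT true = false
(b IMPLIES ((c XOR a) IMPLIES a)) AND NOT ((c XOR d) IMPLIES NOT ((c IFF f) IFF d)) = true AND false = false
c XOR f = false XOR true = true
a AND f = false AND true = false
f OR (a AND f) = true OR false = true
f IMPLIES a = true IMPLIES false = false
NOT (f IMPLIES a) = NOT false = true
NOT NOT (f IMPLIES a) = NOT true = false
(f OR (a AND f)) XOR NOT NOT (f IMPLIES a) = true XOR false = true
(c XOR f) AND ((f OR (a AND f)) XOR NOT NOT (f IMPLIES a)) = true AND true = true
((b IMPLIES ((c XOR a) IMPLIES a)) AND NOT ((c XOR d) IMPLIES NOT ((c IFF f) IFF d))) IFF ((c XOR f) AND ((f OR (a AND f)) XOR NOT NOT (f IMPLIES a))) = false IFF true = false
c IMPLIES d = false IMPLIES false = true
NOT (c IMPLIES d) = NOT true = false
NOT NOT (c IMPLIES d) = NOT false = true
(((b IMPLIES ((c XOR a) IMPLIES a)) AND NOT ((c XOR d) IMPLIES NOT ((c IFF f) IFF d))) IFF ((c XOR f) AND ((f OR (a AND f)) XOR NOT NOT (f IMPLIES a)))) IMPLIES NOT NOT (c IMPLIES d) = false IMPLIES true = true

true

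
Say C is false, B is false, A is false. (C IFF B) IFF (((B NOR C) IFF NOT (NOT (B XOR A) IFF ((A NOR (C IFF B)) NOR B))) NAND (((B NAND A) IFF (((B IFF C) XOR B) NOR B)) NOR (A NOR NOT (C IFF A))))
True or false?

True

C IFF B = False IFF False = True
B NOR C = False NOR False = True
B XOR A = False XOR False = False
NOT (B XOR A) = NOT False = True
C IFF B = False IFF False = True
A NOR (C IFF B) = False NOR True = False
(A NOR (C IFF B)) NOR B = False NOR False = True
NOT (B XOR A) IFF ((A NOR (C IFF B)) NOR B) = True IFF True = True
NOT (NOT (B XOR A) IFF ((A NOR (C IFF B)) NOR B)) = NOT True = False
(B NOR C) IFF NOT (NOT (B XOR A) IFF ((A NOR (C IFF B)) NOR B)) = True IFF False = False
B NAND A = False NAND False = True
B IFF C = False IFF False = True
(B IFF C) XOR B = True XOR False = True
((B IFF C) XOR B) NOR B = True NOR False = False
(B NAND A) IFF (((B IFF C) XOR B) NOR B) = True IFF False = False
C IFF A = False IFF False = True
NOT (C IFF A) = NOT True = False
A NOR NOT (C IFF A) = False NOR False = True
((B NAND A) IFF (((B IFF C) XOR B) NOR B)) NOR (A NOR NOT (C IFF A)) = False NOR True = False
((B NOR C) IFF NOT (NOT (B XOR A) IFF ((A NOR (C IFF B)) NOR B))) NAND (((B NAND A) IFF (((B IFF C) XOR B) NOR B)) NOR (A NOR NOT (C IFF A))) = False NAND False = True
(C IFF B) IFF (((B NOR C) IFF NOT (NOT (B XOR A) IFF ((A NOR (C IFF B)) NOR B))) NAND (((B NAND A) IFF (((B IFF C) XOR B) NOR B)) NOR (A NOR NOT (C IFF A)))) = True IFF True = True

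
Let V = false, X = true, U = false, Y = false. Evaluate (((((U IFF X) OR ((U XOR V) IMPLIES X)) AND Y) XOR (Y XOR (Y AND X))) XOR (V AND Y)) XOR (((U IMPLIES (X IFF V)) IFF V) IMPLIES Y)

true

Substituting V=false, X=true, U=false, Y=false:
U IFF X = false IFF true = false
U XOR V = false XOR false = false
(U XOR V) IMPLIES X = false IMPLIES true = true
(U IFF X) OR ((U XOR V) IMPLIES X) = false OR true = true
((U IFF X) OR ((U XOR V) IMPLIES X)) AND Y = true AND false = false
Y AND X = false AND true = false
Y XOR (Y AND X) = false XOR false = false
(((U IFF X) OR ((U XOR V) IMPLIES X)) AND Y) XOR (Y XOR (Y AND X)) = false XOR false = false
V AND Y = false AND false = false
((((U IFF X) OR ((U XOR V) IMPLIES X)) AND Y) XOR (Y XOR (Y AND X))) XOR (V AND Y) = false XOR false = false
X IFF V = true IFF false = false
U IMPLIES (X IFF V) = false IMPLIES false = true
(U IMPLIES (X IFF V)) IFF V = true IFF false = false
((U IMPLIES (X IFF V)) IFF V) IMPLIES Y = false IMPLIES false = true
(((((U IFF X) OR ((U XOR V) IMPLIES X)) AND Y) XOR (Y XOR (Y AND X))) XOR (V AND Y)) XOR (((U IMPLIES (X IFF V)) IFF V) IMPLIES Y) = false XOR true = true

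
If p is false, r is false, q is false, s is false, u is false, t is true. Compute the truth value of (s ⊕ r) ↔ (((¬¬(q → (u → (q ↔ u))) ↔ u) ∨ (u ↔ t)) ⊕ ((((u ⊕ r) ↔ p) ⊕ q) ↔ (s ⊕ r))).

True

s ⊕ r = False ⊕ False = False
q ↔ u = False ↔ False = True
u → (q ↔ u) = False → True = True
q → (u → (q ↔ u)) = False → True = True
¬(q → (u → (q ↔ u))) = ¬True = False
¬¬(q → (u → (q ↔ u))) = ¬False = True
¬¬(q → (u → (q ↔ u))) ↔ u = True ↔ False = False
u ↔ t = False ↔ True = False
(¬¬(q → (u → (q ↔ u))) ↔ u) ∨ (u ↔ t) = False ∨ False = False
u ⊕ r = False ⊕ False = False
(u ⊕ r) ↔ p = False ↔ False = True
((u ⊕ r) ↔ p) ⊕ q = True ⊕ False = True
s ⊕ r = False ⊕ False = False
(((u ⊕ r) ↔ p) ⊕ q) ↔ (s ⊕ r) = True ↔ False = False
((¬¬(q → (u → (q ↔ u))) ↔ u) ∨ (u ↔ t)) ⊕ ((((u ⊕ r) ↔ p) ⊕ q) ↔ (s ⊕ r)) = False ⊕ False = False
(s ⊕ r) ↔ (((¬¬(q → (u → (q ↔ u))) ↔ u) ∨ (u ↔ t)) ⊕ ((((u ⊕ r) ↔ p) ⊕ q) ↔ (s ⊕ r))) = False ↔ False = True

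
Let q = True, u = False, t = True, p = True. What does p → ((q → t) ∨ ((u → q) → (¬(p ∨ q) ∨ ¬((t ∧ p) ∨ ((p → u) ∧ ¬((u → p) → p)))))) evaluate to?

True

q → t = True → True = True
u → q = False → True = True
p ∨ q = True ∨ True = True
¬(p ∨ q) = ¬True = False
t ∧ p = True ∧ True = True
p → u = True → False = False
u → p = False → True = True
(u → p) → p = True → True = True
¬((u → p) → p) = ¬True = False
(p → u) ∧ ¬((u → p) → p) = False ∧ False = False
(t ∧ p) ∨ ((p → u) ∧ ¬((u → p) → p)) = True ∨ False = True
¬((t ∧ p) ∨ ((p → u) ∧ ¬((u → p) → p))) = ¬True = False
¬(p ∨ q) ∨ ¬((t ∧ p) ∨ ((p → u) ∧ ¬((u → p) → p))) = False ∨ False = False
(u → q) → (¬(p ∨ q) ∨ ¬((t ∧ p) ∨ ((p → u) ∧ ¬((u → p) → p)))) = True → False = False
(q → t) ∨ ((u → q) → (¬(p ∨ q) ∨ ¬((t ∧ p) ∨ ((p → u) ∧ ¬((u → p) → p))))) = True ∨ False = True
p → ((q → t) ∨ ((u → q) → (¬(p ∨ q) ∨ ¬((t ∧ p) ∨ ((p → u) ∧ ¬((u → p) → p)))))) = True → True = True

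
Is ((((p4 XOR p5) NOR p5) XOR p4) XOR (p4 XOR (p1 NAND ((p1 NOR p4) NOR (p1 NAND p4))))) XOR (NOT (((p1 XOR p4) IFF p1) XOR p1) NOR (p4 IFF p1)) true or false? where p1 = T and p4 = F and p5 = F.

p4 XOR p5 = F XOR F = F
(p4 XOR p5) NOR p5 = F NOR F = T
((p4 XOR p5) NOR p5) XOR p4 = T XOR F = T
p1 NOR p4 = T NOR F = F
p1 NAND p4 = T NAND F = T
(p1 NOR p4) NOR (p1 NAND p4) = F NOR T = F
p1 NAND ((p1 NOR p4) NOR (p1 NAND p4)) = T NAND F = T
p4 XOR (p1 NAND ((p1 NOR p4) NOR (p1 NAND p4))) = F XOR T = T
(((p4 XOR p5) NOR p5) XOR p4) XOR (p4 XOR (p1 NAND ((p1 NOR p4) NOR (p1 NAND p4)))) = T XOR T = F
p1 XOR p4 = T XOR F = T
(p1 XOR p4) IFF p1 = T IFF T = T
((p1 XOR p4) IFF p1) XOR p1 = T XOR T = F
NOT (((p1 XOR p4) IFF p1) XOR p1) = NOT F = T
p4 IFF p1 = F IFF T = F
NOT (((p1 XOR p4) IFF p1) XOR p1) NOR (p4 IFF p1) = T NOR F = F
((((p4 XOR p5) NOR p5) XOR p4) XOR (p4 XOR (p1 NAND ((p1 NOR p4) NOR (p1 NAND p4))))) XOR (NOT (((p1 XOR p4) IFF p1) XOR p1) NOR (p4 IFF p1)) = F XOR F = F

F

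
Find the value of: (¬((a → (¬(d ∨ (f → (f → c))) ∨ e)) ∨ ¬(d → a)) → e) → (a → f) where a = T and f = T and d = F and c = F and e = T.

f → c = T → F = F
f → (f → c) = T → F = F
d ∨ (f → (f → c)) = F ∨ F = F
¬(d ∨ (f → (f → c))) = ¬F = T
¬(d ∨ (f → (f → c))) ∨ e = T ∨ T = T
a → (¬(d ∨ (f → (f → c))) ∨ e) = T → T = T
d → a = F → T = T
¬(d → a) = ¬T = F
(a → (¬(d ∨ (f → (f → c))) ∨ e)) ∨ ¬(d → a) = T ∨ F = T
¬((a → (¬(d ∨ (f → (f → c))) ∨ e)) ∨ ¬(d → a)) = ¬T = F
¬((a → (¬(d ∨ (f → (f → c))) ∨ e)) ∨ ¬(d → a)) → e = F → T = T
a → f = T → T = T
(¬((a → (¬(d ∨ (f → (f → c))) ∨ e)) ∨ ¬(d → a)) → e) → (a → f) = T → T = T

T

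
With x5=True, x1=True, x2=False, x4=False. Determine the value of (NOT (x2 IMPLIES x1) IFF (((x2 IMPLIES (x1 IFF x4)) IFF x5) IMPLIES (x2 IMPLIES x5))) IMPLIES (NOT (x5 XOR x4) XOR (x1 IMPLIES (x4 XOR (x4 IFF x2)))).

Substituting x5=True, x1=True, x2=False, x4=False:
x2 IMPLIES x1 = False IMPLIES True = True
NOT (x2 IMPLIES x1) = NOT True = False
x1 IFF x4 = True IFF False = False
x2 IMPLIES (x1 IFF x4) = False IMPLIES False = True
(x2 IMPLIES (x1 IFF x4)) IFF x5 = True IFF True = True
x2 IMPLIES x5 = False IMPLIES True = True
((x2 IMPLIES (x1 IFF x4)) IFF x5) IMPLIES (x2 IMPLIES x5) = True IMPLIES True = True
NOT (x2 IMPLIES x1) IFF (((x2 IMPLIES (x1 IFF x4)) IFF x5) IMPLIES (x2 IMPLIES x5)) = False IFF True = False
x5 XOR x4 = True XOR False = True
NOT (x5 XOR x4) = NOT True = False
x4 IFF x2 = False IFF False = True
x4 XOR (x4 IFF x2) = False XOR True = True
x1 IMPLIES (x4 XOR (x4 IFF x2)) = True IMPLIES True = True
NOT (x5 XOR x4) XOR (x1 IMPLIES (x4 XOR (x4 IFF x2))) = False XOR True = True
(NOT (x2 IMPLIES x1) IFF (((x2 IMPLIES (x1 IFF x4)) IFF x5) IMPLIES (x2 IMPLIES x5))) IMPLIES (NOT (x5 XOR x4) XOR (x1 IMPLIES (x4 XOR (x4 IFF x2)))) = False IMPLIES True = True

True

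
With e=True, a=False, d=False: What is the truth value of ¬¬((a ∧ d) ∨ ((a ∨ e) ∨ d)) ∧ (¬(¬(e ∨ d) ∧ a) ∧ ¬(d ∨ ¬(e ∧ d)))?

a ∧ d = False ∧ False = False
a ∨ e = False ∨ True = True
(a ∨ e) ∨ d = True ∨ False = True
(a ∧ d) ∨ ((a ∨ e) ∨ d) = False ∨ True = True
¬((a ∧ d) ∨ ((a ∨ e) ∨ d)) = ¬True = False
¬¬((a ∧ d) ∨ ((a ∨ e) ∨ d)) = ¬False = True
e ∨ d = True ∨ False = True
¬(e ∨ d) = ¬True = False
¬(e ∨ d) ∧ a = False ∧ False = False
¬(¬(e ∨ d) ∧ a) = ¬False = True
e ∧ d = True ∧ False = False
¬(e ∧ d) = ¬False = True
d ∨ ¬(e ∧ d) = False ∨ True = True
¬(d ∨ ¬(e ∧ d)) = ¬True = False
¬(¬(e ∨ d) ∧ a) ∧ ¬(d ∨ ¬(e ∧ d)) = True ∧ False = False
¬¬((a ∧ d) ∨ ((a ∨ e) ∨ d)) ∧ (¬(¬(e ∨ d) ∧ a) ∧ ¬(d ∨ ¬(e ∧ d))) = True ∧ False = False

False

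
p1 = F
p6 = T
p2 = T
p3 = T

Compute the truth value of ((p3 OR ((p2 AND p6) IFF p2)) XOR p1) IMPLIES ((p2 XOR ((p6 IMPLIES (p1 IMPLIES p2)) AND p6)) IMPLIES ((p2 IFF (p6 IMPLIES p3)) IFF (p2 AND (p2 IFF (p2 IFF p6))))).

T

Substituting p1=F, p6=T, p2=T, p3=T:
p2 AND p6 = T AND T = T
(p2 AND p6) IFF p2 = T IFF T = T
p3 OR ((p2 AND p6) IFF p2) = T OR T = T
(p3 OR ((p2 AND p6) IFF p2)) XOR p1 = T XOR F = T
p1 IMPLIES p2 = F IMPLIES T = T
p6 IMPLIES (p1 IMPLIES p2) = T IMPLIES T = T
(p6 IMPLIES (p1 IMPLIES p2)) AND p6 = T AND T = T
p2 XOR ((p6 IMPLIES (p1 IMPLIES p2)) AND p6) = T XOR T = F
p6 IMPLIES p3 = T IMPLIES T = T
p2 IFF (p6 IMPLIES p3) = T IFF T = T
p2 IFF p6 = T IFF T = T
p2 IFF (p2 IFF p6) = T IFF T = T
p2 AND (p2 IFF (p2 IFF p6)) = T AND T = T
(p2 IFF (p6 IMPLIES p3)) IFF (p2 AND (p2 IFF (p2 IFF p6))) = T IFF T = T
(p2 XOR ((p6 IMPLIES (p1 IMPLIES p2)) AND p6)) IMPLIES ((p2 IFF (p6 IMPLIES p3)) IFF (p2 AND (p2 IFF (p2 IFF p6)))) = F IMPLIES T = T
((p3 OR ((p2 AND p6) IFF p2)) XOR p1) IMPLIES ((p2 XOR ((p6 IMPLIES (p1 IMPLIES p2)) AND p6)) IMPLIES ((p2 IFF (p6 IMPLIES p3)) IFF (p2 AND (p2 IFF (p2 IFF p6))))) = T IMPLIES T = T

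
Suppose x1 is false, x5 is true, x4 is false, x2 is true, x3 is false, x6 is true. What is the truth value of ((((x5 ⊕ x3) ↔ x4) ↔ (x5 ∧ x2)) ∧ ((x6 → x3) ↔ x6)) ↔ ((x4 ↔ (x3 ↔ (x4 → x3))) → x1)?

x5 ⊕ x3 = T ⊕ F = T
(x5 ⊕ x3) ↔ x4 = T ↔ F = F
x5 ∧ x2 = T ∧ T = T
((x5 ⊕ x3) ↔ x4) ↔ (x5 ∧ x2) = F ↔ T = F
x6 → x3 = T → F = F
(x6 → x3) ↔ x6 = F ↔ T = F
(((x5 ⊕ x3) ↔ x4) ↔ (x5 ∧ x2)) ∧ ((x6 → x3) ↔ x6) = F ∧ F = F
x4 → x3 = F → F = T
x3 ↔ (x4 → x3) = F ↔ T = F
x4 ↔ (x3 ↔ (x4 → x3)) = F ↔ F = T
(x4 ↔ (x3 ↔ (x4 → x3))) → x1 = T → F = F
((((x5 ⊕ x3) ↔ x4) ↔ (x5 ∧ x2)) ∧ ((x6 → x3) ↔ x6)) ↔ ((x4 ↔ (x3 ↔ (x4 → x3))) → x1) = F ↔ F = T

T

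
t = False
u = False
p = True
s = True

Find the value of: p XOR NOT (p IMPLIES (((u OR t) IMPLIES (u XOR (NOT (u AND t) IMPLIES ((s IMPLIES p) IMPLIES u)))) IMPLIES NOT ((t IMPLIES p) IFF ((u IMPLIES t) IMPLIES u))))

u OR t = False OR False = False
u AND t = False AND False = False
NOT (u AND t) = NOT False = True
s IMPLIES p = True IMPLIES True = True
(s IMPLIES p) IMPLIES u = True IMPLIES False = False
NOT (u AND t) IMPLIES ((s IMPLIES p) IMPLIES u) = True IMPLIES False = False
u XOR (NOT (u AND t) IMPLIES ((s IMPLIES p) IMPLIES u)) = False XOR False = False
(u OR t) IMPLIES (u XOR (NOT (u AND t) IMPLIES ((s IMPLIES p) IMPLIES u))) = False IMPLIES False = True
t IMPLIES p = False IMPLIES True = True
u IMPLIES t = False IMPLIES False = True
(u IMPLIES t) IMPLIES u = True IMPLIES False = False
(t IMPLIES p) IFF ((u IMPLIES t) IMPLIES u) = True IFF False = False
NOT ((t IMPLIES p) IFF ((u IMPLIES t) IMPLIES u)) = NOT False = True
((u OR t) IMPLIES (u XOR (NOT (u AND t) IMPLIES ((s IMPLIES p) IMPLIES u)))) IMPLIES NOT ((t IMPLIES p) IFF ((u IMPLIES t) IMPLIES u)) = True IMPLIES True = True
p IMPLIES (((u OR t) IMPLIES (u XOR (NOT (u AND t) IMPLIES ((s IMPLIES p) IMPLIES u)))) IMPLIES NOT ((t IMPLIES p) IFF ((u IMPLIES t) IMPLIES u))) = True IMPLIES True = True
NOT (p IMPLIES (((u OR t) IMPLIES (u XOR (NOT (u AND t) IMPLIES ((s IMPLIES p) IMPLIES u)))) IMPLIES NOT ((t IMPLIES p) IFF ((u IMPLIES t) IMPLIES u)))) = NOT True = False
p XOR NOT (p IMPLIES (((u OR t) IMPLIES (u XOR (NOT (u AND t) IMPLIES ((s IMPLIES p) IMPLIES u)))) IMPLIES NOT ((t IMPLIES p) IFF ((u IMPLIES t) IMPLIES u)))) = True XOR False = True

True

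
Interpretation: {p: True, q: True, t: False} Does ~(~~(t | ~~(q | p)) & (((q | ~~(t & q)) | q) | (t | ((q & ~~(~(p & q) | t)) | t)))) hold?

False

q | p = True | True = True
~(q | p) = ~True = False
~~(q | p) = ~False = True
t | ~~(q | p) = False | True = True
~(t | ~~(q | p)) = ~True = False
~~(t | ~~(q | p)) = ~False = True
t & q = False & True = False
~(t & q) = ~False = True
~~(t & q) = ~True = False
q | ~~(t & q) = True | False = True
(q | ~~(t & q)) | q = True | True = True
p & q = True & True = True
~(p & q) = ~True = False
~(p & q) | t = False | False = False
~(~(p & q) | t) = ~False = True
~~(~(p & q) | t) = ~True = False
q & ~~(~(p & q) | t) = True & False = False
(q & ~~(~(p & q) | t)) | t = False | False = False
t | ((q & ~~(~(p & q) | t)) | t) = False | False = False
((q | ~~(t & q)) | q) | (t | ((q & ~~(~(p & q) | t)) | t)) = True | False = True
~~(t | ~~(q | p)) & (((q | ~~(t & q)) | q) | (t | ((q & ~~(~(p & q) | t)) | t))) = True & True = True
~(~~(t | ~~(q | p)) & (((q | ~~(t & q)) | q) | (t | ((q & ~~(~(p & q) | t)) | t)))) = ~True = False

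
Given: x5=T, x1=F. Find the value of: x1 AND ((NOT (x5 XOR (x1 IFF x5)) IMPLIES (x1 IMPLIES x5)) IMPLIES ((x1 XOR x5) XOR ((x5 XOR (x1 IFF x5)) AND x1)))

x1 IFF x5 = F IFF T = F
x5 XOR (x1 IFF x5) = T XOR F = T
NOT (x5 XOR (x1 IFF x5)) = NOT T = F
x1 IMPLIES x5 = F IMPLIES T = T
NOT (x5 XOR (x1 IFF x5)) IMPLIES (x1 IMPLIES x5) = F IMPLIES T = T
x1 XOR x5 = F XOR T = T
x1 IFF x5 = F IFF T = F
x5 XOR (x1 IFF x5) = T XOR F = T
(x5 XOR (x1 IFF x5)) AND x1 = T AND F = F
(x1 XOR x5) XOR ((x5 XOR (x1 IFF x5)) AND x1) = T XOR F = T
(NOT (x5 XOR (x1 IFF x5)) IMPLIES (x1 IMPLIES x5)) IMPLIES ((x1 XOR x5) XOR ((x5 XOR (x1 IFF x5)) AND x1)) = T IMPLIES T = T
x1 AND ((NOT (x5 XOR (x1 IFF x5)) IMPLIES (x1 IMPLIES x5)) IMPLIES ((x1 XOR x5) XOR ((x5 XOR (x1 IFF x5)) AND x1))) = F AND T = F

F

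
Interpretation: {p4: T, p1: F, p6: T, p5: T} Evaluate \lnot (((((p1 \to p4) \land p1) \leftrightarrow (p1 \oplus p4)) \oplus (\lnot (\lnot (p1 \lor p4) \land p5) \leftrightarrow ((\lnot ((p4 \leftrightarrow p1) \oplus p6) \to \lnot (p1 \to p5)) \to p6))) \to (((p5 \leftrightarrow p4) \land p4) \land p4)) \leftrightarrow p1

T

p1 \to p4 = F \to T = T
(p1 \to p4) \land p1 = T \land F = F
p1 \oplus p4 = F \oplus T = T
((p1 \to p4) \land p1) \leftrightarrow (p1 \oplus p4) = F \leftrightarrow T = F
p1 \lor p4 = F \lor T = T
\lnot (p1 \lor p4) = \lnot T = F
\lnot (p1 \lor p4) \land p5 = F \land T = F
\lnot (\lnot (p1 \lor p4) \land p5) = \lnot F = T
p4 \leftrightarrow p1 = T \leftrightarrow F = F
(p4 \leftrightarrow p1) \oplus p6 = F \oplus T = T
\lnot ((p4 \leftrightarrow p1) \oplus p6) = \lnot T = F
p1 \to p5 = F \to T = T
\lnot (p1 \to p5) = \lnot T = F
\lnot ((p4 \leftrightarrow p1) \oplus p6) \to \lnot (p1 \to p5) = F \to F = T
(\lnot ((p4 \leftrightarrow p1) \oplus p6) \to \lnot (p1 \to p5)) \to p6 = T \to T = T
\lnot (\lnot (p1 \lor p4) \land p5) \leftrightarrow ((\lnot ((p4 \leftrightarrow p1) \oplus p6) \to \lnot (p1 \to p5)) \to p6) = T \leftrightarrow T = T
(((p1 \to p4) \land p1) \leftrightarrow (p1 \oplus p4)) \oplus (\lnot (\lnot (p1 \lor p4) \land p5) \leftrightarrow ((\lnot ((p4 \leftrightarrow p1) \oplus p6) \to \lnot (p1 \to p5)) \to p6)) = F \oplus T = T
p5 \leftrightarrow p4 = T \leftrightarrow T = T
(p5 \leftrightarrow p4) \land p4 = T \land T = T
((p5 \leftrightarrow p4) \land p4) \land p4 = T \land T = T
((((p1 \to p4) \land p1) \leftrightarrow (p1 \oplus p4)) \oplus (\lnot (\lnot (p1 \lor p4) \land p5) \leftrightarrow ((\lnot ((p4 \leftrightarrow p1) \oplus p6) \to \lnot (p1 \to p5)) \to p6))) \to (((p5 \leftrightarrow p4) \land p4) \land p4) = T \to T = T
\lnot (((((p1 \to p4) \land p1) \leftrightarrow (p1 \oplus p4)) \oplus (\lnot (\lnot (p1 \lor p4) \land p5) \leftrightarrow ((\lnot ((p4 \leftrightarrow p1) \oplus p6) \to \lnot (p1 \to p5)) \to p6))) \to (((p5 \leftrightarrow p4) \land p4) \land p4)) = \lnot T = F
\lnot (((((p1 \to p4) \land p1) \leftrightarrow (p1 \oplus p4)) \oplus (\lnot (\lnot (p1 \lor p4) \land p5) \leftrightarrow ((\lnot ((p4 \leftrightarrow p1) \oplus p6) \to \lnot (p1 \to p5)) \to p6))) \to (((p5 \leftrightarrow p4) \land p4) \land p4)) \leftrightarrow p1 = F \leftrightarrow F = T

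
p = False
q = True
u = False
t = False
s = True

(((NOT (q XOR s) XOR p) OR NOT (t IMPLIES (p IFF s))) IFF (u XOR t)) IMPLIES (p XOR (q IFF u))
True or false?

q XOR s = True XOR True = False
NOT (q XOR s) = NOT False = True
NOT (q XOR s) XOR p = True XOR False = True
p IFF s = False IFF True = False
t IMPLIES (p IFF s) = False IMPLIES False = True
NOT (t IMPLIES (p IFF s)) = NOT True = False
(NOT (q XOR s) XOR p) OR NOT (t IMPLIES (p IFF s)) = True OR False = True
u XOR t = False XOR False = False
((NOT (q XOR s) XOR p) OR NOT (t IMPLIES (p IFF s))) IFF (u XOR t) = True IFF False = False
q IFF u = True IFF False = False
p XOR (q IFF u) = False XOR False = False
(((NOT (q XOR s) XOR p) OR NOT (t IMPLIES (p IFF s))) IFF (u XOR t)) IMPLIES (p XOR (q IFF u)) = False IMPLIES False = True

True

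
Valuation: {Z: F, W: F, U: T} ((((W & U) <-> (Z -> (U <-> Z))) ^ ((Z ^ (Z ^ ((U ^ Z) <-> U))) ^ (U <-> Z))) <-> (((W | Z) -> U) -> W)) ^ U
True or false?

W & U = F & T = F
U <-> Z = T <-> F = F
Z -> (U <-> Z) = F -> F = T
(W & U) <-> (Z -> (U <-> Z)) = F <-> T = F
U ^ Z = T ^ F = T
(U ^ Z) <-> U = T <-> T = T
Z ^ ((U ^ Z) <-> U) = F ^ T = T
Z ^ (Z ^ ((U ^ Z) <-> U)) = F ^ T = T
U <-> Z = T <-> F = F
(Z ^ (Z ^ ((U ^ Z) <-> U))) ^ (U <-> Z) = T ^ F = T
((W & U) <-> (Z -> (U <-> Z))) ^ ((Z ^ (Z ^ ((U ^ Z) <-> U))) ^ (U <-> Z)) = F ^ T = T
W | Z = F | F = F
(W | Z) -> U = F -> T = T
((W | Z) -> U) -> W = T -> F = F
(((W & U) <-> (Z -> (U <-> Z))) ^ ((Z ^ (Z ^ ((U ^ Z) <-> U))) ^ (U <-> Z))) <-> (((W | Z) -> U) -> W) = T <-> F = F
((((W & U) <-> (Z -> (U <-> Z))) ^ ((Z ^ (Z ^ ((U ^ Z) <-> U))) ^ (U <-> Z))) <-> (((W | Z) -> U) -> W)) ^ U = F ^ T = T

T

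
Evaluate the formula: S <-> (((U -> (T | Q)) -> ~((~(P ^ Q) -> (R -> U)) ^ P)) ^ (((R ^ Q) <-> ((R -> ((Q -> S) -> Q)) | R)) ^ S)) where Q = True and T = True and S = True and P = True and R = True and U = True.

Substituting Q=True, T=True, S=True, P=True, R=True, U=True:
T | Q = True | True = True
U -> (T | Q) = True -> True = True
P ^ Q = True ^ True = False
~(P ^ Q) = ~False = True
R -> U = True -> True = True
~(P ^ Q) -> (R -> U) = True -> True = True
(~(P ^ Q) -> (R -> U)) ^ P = True ^ True = False
~((~(P ^ Q) -> (R -> U)) ^ P) = ~False = True
(U -> (T | Q)) -> ~((~(P ^ Q) -> (R -> U)) ^ P) = True -> True = True
R ^ Q = True ^ True = False
Q -> S = True -> True = True
(Q -> S) -> Q = True -> True = True
R -> ((Q -> S) -> Q) = True -> True = True
(R -> ((Q -> S) -> Q)) | R = True | True = True
(R ^ Q) <-> ((R -> ((Q -> S) -> Q)) | R) = False <-> True = False
((R ^ Q) <-> ((R -> ((Q -> S) -> Q)) | R)) ^ S = False ^ True = True
((U -> (T | Q)) -> ~((~(P ^ Q) -> (R -> U)) ^ P)) ^ (((R ^ Q) <-> ((R -> ((Q -> S) -> Q)) | R)) ^ S) = True ^ True = False
S <-> (((U -> (T | Q)) -> ~((~(P ^ Q) -> (R -> U)) ^ P)) ^ (((R ^ Q) <-> ((R -> ((Q -> S) -> Q)) | R)) ^ S)) = True <-> False = False

False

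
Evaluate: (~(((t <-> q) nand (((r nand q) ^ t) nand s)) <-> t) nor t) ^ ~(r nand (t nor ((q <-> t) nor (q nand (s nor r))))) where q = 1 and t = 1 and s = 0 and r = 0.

Substituting q=1, t=1, s=0, r=0:
t <-> q = 1 <-> 1 = 1
r nand q = 0 nand 1 = 1
(r nand q) ^ t = 1 ^ 1 = 0
((r nand q) ^ t) nand s = 0 nand 0 = 1
(t <-> q) nand (((r nand q) ^ t) nand s) = 1 nand 1 = 0
((t <-> q) nand (((r nand q) ^ t) nand s)) <-> t = 0 <-> 1 = 0
~(((t <-> q) nand (((r nand q) ^ t) nand s)) <-> t) = ~0 = 1
~(((t <-> q) nand (((r nand q) ^ t) nand s)) <-> t) nor t = 1 nor 1 = 0
q <-> t = 1 <-> 1 = 1
s nor r = 0 nor 0 = 1
q nand (s nor r) = 1 nand 1 = 0
(q <-> t) nor (q nand (s nor r)) = 1 nor 0 = 0
t nor ((q <-> t) nor (q nand (s nor r))) = 1 nor 0 = 0
r nand (t nor ((q <-> t) nor (q nand (s nor r)))) = 0 nand 0 = 1
~(r nand (t nor ((q <-> t) nor (q nand (s nor r))))) = ~1 = 0
(~(((t <-> q) nand (((r nand q) ^ t) nand s)) <-> t) nor t) ^ ~(r nand (t nor ((q <-> t) nor (q nand (s nor r))))) = 0 ^ 0 = 0

0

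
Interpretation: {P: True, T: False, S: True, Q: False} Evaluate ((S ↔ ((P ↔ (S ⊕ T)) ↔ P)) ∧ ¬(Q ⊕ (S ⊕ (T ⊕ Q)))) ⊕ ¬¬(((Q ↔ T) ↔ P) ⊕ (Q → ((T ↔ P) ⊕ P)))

S ⊕ T = True ⊕ False = True
P ↔ (S ⊕ T) = True ↔ True = True
(P ↔ (S ⊕ T)) ↔ P = True ↔ True = True
S ↔ ((P ↔ (S ⊕ T)) ↔ P) = True ↔ True = True
T ⊕ Q = False ⊕ False = False
S ⊕ (T ⊕ Q) = True ⊕ False = True
Q ⊕ (S ⊕ (T ⊕ Q)) = False ⊕ True = True
¬(Q ⊕ (S ⊕ (T ⊕ Q))) = ¬True = False
(S ↔ ((P ↔ (S ⊕ T)) ↔ P)) ∧ ¬(Q ⊕ (S ⊕ (T ⊕ Q))) = True ∧ False = False
Q ↔ T = False ↔ False = True
(Q ↔ T) ↔ P = True ↔ True = True
T ↔ P = False ↔ True = False
(T ↔ P) ⊕ P = False ⊕ True = True
Q → ((T ↔ P) ⊕ P) = False → True = True
((Q ↔ T) ↔ P) ⊕ (Q → ((T ↔ P) ⊕ P)) = True ⊕ True = False
¬(((Q ↔ T) ↔ P) ⊕ (Q → ((T ↔ P) ⊕ P))) = ¬False = True
¬¬(((Q ↔ T) ↔ P) ⊕ (Q → ((T ↔ P) ⊕ P))) = ¬True = False
((S ↔ ((P ↔ (S ⊕ T)) ↔ P)) ∧ ¬(Q ⊕ (S ⊕ (T ⊕ Q)))) ⊕ ¬¬(((Q ↔ T) ↔ P) ⊕ (Q → ((T ↔ P) ⊕ P))) = False ⊕ False = False

False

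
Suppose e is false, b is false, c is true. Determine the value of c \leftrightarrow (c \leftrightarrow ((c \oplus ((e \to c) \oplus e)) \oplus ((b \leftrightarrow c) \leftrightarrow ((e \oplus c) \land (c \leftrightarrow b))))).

\text{True}

Substituting e=\text{False}, b=\text{False}, c=\text{True}:
e \to c = \text{False} \to \text{True} = \text{True}
(e \to c) \oplus e = \text{True} \oplus \text{False} = \text{True}
c \oplus ((e \to c) \oplus e) = \text{True} \oplus \text{True} = \text{False}
b \leftrightarrow c = \text{False} \leftrightarrow \text{True} = \text{False}
e \oplus c = \text{False} \oplus \text{True} = \text{True}
c \leftrightarrow b = \text{True} \leftrightarrow \text{False} = \text{False}
(e \oplus c) \land (c \leftrightarrow b) = \text{True} \land \text{False} = \text{False}
(b \leftrightarrow c) \leftrightarrow ((e \oplus c) \land (c \leftrightarrow b)) = \text{False} \leftrightarrow \text{False} = \text{True}
(c \oplus ((e \to c) \oplus e)) \oplus ((b \leftrightarrow c) \leftrightarrow ((e \oplus c) \land (c \leftrightarrow b))) = \text{False} \oplus \text{True} = \text{True}
c \leftrightarrow ((c \oplus ((e \to c) \oplus e)) \oplus ((b \leftrightarrow c) \leftrightarrow ((e \oplus c) \land (c \leftrightarrow b)))) = \text{True} \leftrightarrow \text{True} = \text{True}
c \leftrightarrow (c \leftrightarrow ((c \oplus ((e \to c) \oplus e)) \oplus ((b \leftrightarrow c) \leftrightarrow ((e \oplus c) \land (c \leftrightarrow b))))) = \text{True} \leftrightarrow \text{True} = \text{True}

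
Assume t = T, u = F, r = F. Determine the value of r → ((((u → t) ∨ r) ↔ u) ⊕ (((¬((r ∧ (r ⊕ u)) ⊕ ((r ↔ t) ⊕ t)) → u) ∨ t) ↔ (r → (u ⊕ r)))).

Substituting t=T, u=F, r=F:
u → t = F → T = T
(u → t) ∨ r = T ∨ F = T
((u → t) ∨ r) ↔ u = T ↔ F = F
r ⊕ u = F ⊕ F = F
r ∧ (r ⊕ u) = F ∧ F = F
r ↔ t = F ↔ T = F
(r ↔ t) ⊕ t = F ⊕ T = T
(r ∧ (r ⊕ u)) ⊕ ((r ↔ t) ⊕ t) = F ⊕ T = T
¬((r ∧ (r ⊕ u)) ⊕ ((r ↔ t) ⊕ t)) = ¬T = F
¬((r ∧ (r ⊕ u)) ⊕ ((r ↔ t) ⊕ t)) → u = F → F = T
(¬((r ∧ (r ⊕ u)) ⊕ ((r ↔ t) ⊕ t)) → u) ∨ t = T ∨ T = T
u ⊕ r = F ⊕ F = F
r → (u ⊕ r) = F → F = T
((¬((r ∧ (r ⊕ u)) ⊕ ((r ↔ t) ⊕ t)) → u) ∨ t) ↔ (r → (u ⊕ r)) = T ↔ T = T
(((u → t) ∨ r) ↔ u) ⊕ (((¬((r ∧ (r ⊕ u)) ⊕ ((r ↔ t) ⊕ t)) → u) ∨ t) ↔ (r → (u ⊕ r))) = F ⊕ T = T
r → ((((u → t) ∨ r) ↔ u) ⊕ (((¬((r ∧ (r ⊕ u)) ⊕ ((r ↔ t) ⊕ t)) → u) ∨ t) ↔ (r → (u ⊕ r)))) = F → T = T

T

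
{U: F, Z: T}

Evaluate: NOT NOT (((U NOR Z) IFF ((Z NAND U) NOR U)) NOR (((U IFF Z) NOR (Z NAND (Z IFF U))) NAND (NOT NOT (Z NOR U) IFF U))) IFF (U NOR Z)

T

U NOR Z = F NOR T = F
Z NAND U = T NAND F = T
(Z NAND U) NOR U = T NOR F = F
(U NOR Z) IFF ((Z NAND U) NOR U) = F IFF F = T
U IFF Z = F IFF T = F
Z IFF U = T IFF F = F
Z NAND (Z IFF U) = T NAND F = T
(U IFF Z) NOR (Z NAND (Z IFF U)) = F NOR T = F
Z NOR U = T NOR F = F
NOT (Z NOR U) = NOT F = T
NOT NOT (Z NOR U) = NOT T = F
NOT NOT (Z NOR U) IFF U = F IFF F = T
((U IFF Z) NOR (Z NAND (Z IFF U))) NAND (NOT NOT (Z NOR U) IFF U) = F NAND T = T
((U NOR Z) IFF ((Z NAND U) NOR U)) NOR (((U IFF Z) NOR (Z NAND (Z IFF U))) NAND (NOT NOT (Z NOR U) IFF U)) = T NOR T = F
NOT (((U NOR Z) IFF ((Z NAND U) NOR U)) NOR (((U IFF Z) NOR (Z NAND (Z IFF U))) NAND (NOT NOT (Z NOR U) IFF U))) = NOT F = T
NOT NOT (((U NOR Z) IFF ((Z NAND U) NOR U)) NOR (((U IFF Z) NOR (Z NAND (Z IFF U))) NAND (NOT NOT (Z NOR U) IFF U))) = NOT T = F
U NOR Z = F NOR T = F
NOT NOT (((U NOR Z) IFF ((Z NAND U) NOR U)) NOR (((U IFF Z) NOR (Z NAND (Z IFF U))) NAND (NOT NOT (Z NOR U) IFF U))) IFF (U NOR Z) = F IFF F = T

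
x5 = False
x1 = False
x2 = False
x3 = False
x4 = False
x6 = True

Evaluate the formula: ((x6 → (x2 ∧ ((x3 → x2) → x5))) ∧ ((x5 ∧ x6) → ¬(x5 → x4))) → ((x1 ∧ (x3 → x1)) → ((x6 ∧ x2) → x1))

Substituting x5=False, x1=False, x2=False, x3=False, x4=False, x6=True:
x3 → x2 = False → False = True
(x3 → x2) → x5 = True → False = False
x2 ∧ ((x3 → x2) → x5) = False ∧ False = False
x6 → (x2 ∧ ((x3 → x2) → x5)) = True → False = False
x5 ∧ x6 = False ∧ True = False
x5 → x4 = False → False = True
¬(x5 → x4) = ¬True = False
(x5 ∧ x6) → ¬(x5 → x4) = False → False = True
(x6 → (x2 ∧ ((x3 → x2) → x5))) ∧ ((x5 ∧ x6) → ¬(x5 → x4)) = False ∧ True = False
x3 → x1 = False → False = True
x1 ∧ (x3 → x1) = False ∧ True = False
x6 ∧ x2 = True ∧ False = False
(x6 ∧ x2) → x1 = False → False = True
(x1 ∧ (x3 → x1)) → ((x6 ∧ x2) → x1) = False → True = True
((x6 → (x2 ∧ ((x3 → x2) → x5))) ∧ ((x5 ∧ x6) → ¬(x5 → x4))) → ((x1 ∧ (x3 → x1)) → ((x6 ∧ x2) → x1)) = False → True = True

True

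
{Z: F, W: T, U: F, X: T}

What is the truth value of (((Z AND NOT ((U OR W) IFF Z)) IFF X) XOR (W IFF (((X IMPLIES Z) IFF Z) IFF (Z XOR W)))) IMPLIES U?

F

U OR W = F OR T = T
(U OR W) IFF Z = T IFF F = F
NOT ((U OR W) IFF Z) = NOT F = T
Z AND NOT ((U OR W) IFF Z) = F AND T = F
(Z AND NOT ((U OR W) IFF Z)) IFF X = F IFF T = F
X IMPLIES Z = T IMPLIES F = F
(X IMPLIES Z) IFF Z = F IFF F = T
Z XOR W = F XOR T = T
((X IMPLIES Z) IFF Z) IFF (Z XOR W) = T IFF T = T
W IFF (((X IMPLIES Z) IFF Z) IFF (Z XOR W)) = T IFF T = T
((Z AND NOT ((U OR W) IFF Z)) IFF X) XOR (W IFF (((X IMPLIES Z) IFF Z) IFF (Z XOR W))) = F XOR T = T
(((Z AND NOT ((U OR W) IFF Z)) IFF X) XOR (W IFF (((X IMPLIES Z) IFF Z) IFF (Z XOR W)))) IMPLIES U = T IMPLIES F = F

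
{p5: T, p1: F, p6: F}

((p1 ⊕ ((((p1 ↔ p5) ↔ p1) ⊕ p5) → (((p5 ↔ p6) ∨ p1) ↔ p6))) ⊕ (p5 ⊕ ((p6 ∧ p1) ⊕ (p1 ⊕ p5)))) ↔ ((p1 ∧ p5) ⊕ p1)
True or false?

F

p1 ↔ p5 = F ↔ T = F
(p1 ↔ p5) ↔ p1 = F ↔ F = T
((p1 ↔ p5) ↔ p1) ⊕ p5 = T ⊕ T = F
p5 ↔ p6 = T ↔ F = F
(p5 ↔ p6) ∨ p1 = F ∨ F = F
((p5 ↔ p6) ∨ p1) ↔ p6 = F ↔ F = T
(((p1 ↔ p5) ↔ p1) ⊕ p5) → (((p5 ↔ p6) ∨ p1) ↔ p6) = F → T = T
p1 ⊕ ((((p1 ↔ p5) ↔ p1) ⊕ p5) → (((p5 ↔ p6) ∨ p1) ↔ p6)) = F ⊕ T = T
p6 ∧ p1 = F ∧ F = F
p1 ⊕ p5 = F ⊕ T = T
(p6 ∧ p1) ⊕ (p1 ⊕ p5) = F ⊕ T = T
p5 ⊕ ((p6 ∧ p1) ⊕ (p1 ⊕ p5)) = T ⊕ T = F
(p1 ⊕ ((((p1 ↔ p5) ↔ p1) ⊕ p5) → (((p5 ↔ p6) ∨ p1) ↔ p6))) ⊕ (p5 ⊕ ((p6 ∧ p1) ⊕ (p1 ⊕ p5))) = T ⊕ F = T
p1 ∧ p5 = F ∧ T = F
(p1 ∧ p5) ⊕ p1 = F ⊕ F = F
((p1 ⊕ ((((p1 ↔ p5) ↔ p1) ⊕ p5) → (((p5 ↔ p6) ∨ p1) ↔ p6))) ⊕ (p5 ⊕ ((p6 ∧ p1) ⊕ (p1 ⊕ p5)))) ↔ ((p1 ∧ p5) ⊕ p1) = T ↔ F = F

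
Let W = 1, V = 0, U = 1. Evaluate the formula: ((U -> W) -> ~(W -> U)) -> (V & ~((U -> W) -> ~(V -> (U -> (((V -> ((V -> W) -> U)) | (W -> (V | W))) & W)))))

U -> W = 1 -> 1 = 1
W -> U = 1 -> 1 = 1
~(W -> U) = ~1 = 0
(U -> W) -> ~(W -> U) = 1 -> 0 = 0
U -> W = 1 -> 1 = 1
V -> W = 0 -> 1 = 1
(V -> W) -> U = 1 -> 1 = 1
V -> ((V -> W) -> U) = 0 -> 1 = 1
V | W = 0 | 1 = 1
W -> (V | W) = 1 -> 1 = 1
(V -> ((V -> W) -> U)) | (W -> (V | W)) = 1 | 1 = 1
((V -> ((V -> W) -> U)) | (W -> (V | W))) & W = 1 & 1 = 1
U -> (((V -> ((V -> W) -> U)) | (W -> (V | W))) & W) = 1 -> 1 = 1
V -> (U -> (((V -> ((V -> W) -> U)) | (W -> (V | W))) & W)) = 0 -> 1 = 1
~(V -> (U -> (((V -> ((V -> W) -> U)) | (W -> (V | W))) & W))) = ~1 = 0
(U -> W) -> ~(V -> (U -> (((V -> ((V -> W) -> U)) | (W -> (V | W))) & W))) = 1 -> 0 = 0
~((U -> W) -> ~(V -> (U -> (((V -> ((V -> W) -> U)) | (W -> (V | W))) & W)))) = ~0 = 1
V & ~((U -> W) -> ~(V -> (U -> (((V -> ((V -> W) -> U)) | (W -> (V | W))) & W)))) = 0 & 1 = 0
((U -> W) -> ~(W -> U)) -> (V & ~((U -> W) -> ~(V -> (U -> (((V -> ((V -> W) -> U)) | (W -> (V | W))) & W))))) = 0 -> 0 = 1

1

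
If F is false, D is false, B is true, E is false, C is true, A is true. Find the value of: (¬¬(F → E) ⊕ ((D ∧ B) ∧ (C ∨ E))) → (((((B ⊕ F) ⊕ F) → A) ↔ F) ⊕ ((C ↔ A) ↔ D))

F → E = False → False = True
¬(F → E) = ¬True = False
¬¬(F → E) = ¬False = True
D ∧ B = False ∧ True = False
C ∨ E = True ∨ False = True
(D ∧ B) ∧ (C ∨ E) = False ∧ True = False
¬¬(F → E) ⊕ ((D ∧ B) ∧ (C ∨ E)) = True ⊕ False = True
B ⊕ F = True ⊕ False = True
(B ⊕ F) ⊕ F = True ⊕ False = True
((B ⊕ F) ⊕ F) → A = True → True = True
(((B ⊕ F) ⊕ F) → A) ↔ F = True ↔ False = False
C ↔ A = True ↔ True = True
(C ↔ A) ↔ D = True ↔ False = False
((((B ⊕ F) ⊕ F) → A) ↔ F) ⊕ ((C ↔ A) ↔ D) = False ⊕ False = False
(¬¬(F → E) ⊕ ((D ∧ B) ∧ (C ∨ E))) → (((((B ⊕ F) ⊕ F) → A) ↔ F) ⊕ ((C ↔ A) ↔ D)) = True → False = False

False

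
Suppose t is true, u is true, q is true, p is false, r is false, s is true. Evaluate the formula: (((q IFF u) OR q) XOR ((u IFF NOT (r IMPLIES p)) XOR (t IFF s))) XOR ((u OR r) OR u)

T

q IFF u = T IFF T = T
(q IFF u) OR q = T OR T = T
r IMPLIES p = F IMPLIES F = T
NOT (r IMPLIES p) = NOT T = F
u IFF NOT (r IMPLIES p) = T IFF F = F
t IFF s = T IFF T = T
(u IFF NOT (r IMPLIES p)) XOR (t IFF s) = F XOR T = T
((q IFF u) OR q) XOR ((u IFF NOT (r IMPLIES p)) XOR (t IFF s)) = T XOR T = F
u OR r = T OR F = T
(u OR r) OR u = T OR T = T
(((q IFF u) OR q) XOR ((u IFF NOT (r IMPLIES p)) XOR (t IFF s))) XOR ((u OR r) OR u) = F XOR T = T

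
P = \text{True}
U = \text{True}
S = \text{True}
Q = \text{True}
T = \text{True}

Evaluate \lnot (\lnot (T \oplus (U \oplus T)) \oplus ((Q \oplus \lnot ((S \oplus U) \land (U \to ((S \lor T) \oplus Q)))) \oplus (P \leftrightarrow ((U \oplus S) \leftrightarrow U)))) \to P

U \oplus T = \text{True} \oplus \text{True} = \text{False}
T \oplus (U \oplus T) = \text{True} \oplus \text{False} = \text{True}
\lnot (T \oplus (U \oplus T)) = \lnot \text{True} = \text{False}
S \oplus U = \text{True} \oplus \text{True} = \text{False}
S \lor T = \text{True} \lor \text{True} = \text{True}
(S \lor T) \oplus Q = \text{True} \oplus \text{True} = \text{False}
U \to ((S \lor T) \oplus Q) = \text{True} \to \text{False} = \text{False}
(S \oplus U) \land (U \to ((S \lor T) \oplus Q)) = \text{False} \land \text{False} = \text{False}
\lnot ((S \oplus U) \land (U \to ((S \lor T) \oplus Q))) = \lnot \text{False} = \text{True}
Q \oplus \lnot ((S \oplus U) \land (U \to ((S \lor T) \oplus Q))) = \text{True} \oplus \text{True} = \text{False}
U \oplus S = \text{True} \oplus \text{True} = \text{False}
(U \oplus S) \leftrightarrow U = \text{False} \leftrightarrow \text{True} = \text{False}
P \leftrightarrow ((U \oplus S) \leftrightarrow U) = \text{True} \leftrightarrow \text{False} = \text{False}
(Q \oplus \lnot ((S \oplus U) \land (U \to ((S \lor T) \oplus Q)))) \oplus (P \leftrightarrow ((U \oplus S) \leftrightarrow U)) = \text{False} \oplus \text{False} = \text{False}
\lnot (T \oplus (U \oplus T)) \oplus ((Q \oplus \lnot ((S \oplus U) \land (U \to ((S \lor T) \oplus Q)))) \oplus (P \leftrightarrow ((U \oplus S) \leftrightarrow U))) = \text{False} \oplus \text{False} = \text{False}
\lnot (\lnot (T \oplus (U \oplus T)) \oplus ((Q \oplus \lnot ((S \oplus U) \land (U \to ((S \lor T) \oplus Q)))) \oplus (P \leftrightarrow ((U \oplus S) \leftrightarrow U)))) = \lnot \text{False} = \text{True}
\lnot (\lnot (T \oplus (U \oplus T)) \oplus ((Q \oplus \lnot ((S \oplus U) \land (U \to ((S \lor T) \oplus Q)))) \oplus (P \leftrightarrow ((U \oplus S) \leftrightarrow U)))) \to P = \text{True} \to \text{True} = \text{True}

\text{True}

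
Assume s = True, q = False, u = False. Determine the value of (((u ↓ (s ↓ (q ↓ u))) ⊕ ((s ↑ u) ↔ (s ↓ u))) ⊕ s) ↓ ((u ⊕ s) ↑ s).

q ↓ u = False ↓ False = True
s ↓ (q ↓ u) = True ↓ True = False
u ↓ (s ↓ (q ↓ u)) = False ↓ False = True
s ↑ u = True ↑ False = True
s ↓ u = True ↓ False = False
(s ↑ u) ↔ (s ↓ u) = True ↔ False = False
(u ↓ (s ↓ (q ↓ u))) ⊕ ((s ↑ u) ↔ (s ↓ u)) = True ⊕ False = True
((u ↓ (s ↓ (q ↓ u))) ⊕ ((s ↑ u) ↔ (s ↓ u))) ⊕ s = True ⊕ True = False
u ⊕ s = False ⊕ True = True
(u ⊕ s) ↑ s = True ↑ True = False
(((u ↓ (s ↓ (q ↓ u))) ⊕ ((s ↑ u) ↔ (s ↓ u))) ⊕ s) ↓ ((u ⊕ s) ↑ s) = False ↓ False = True

True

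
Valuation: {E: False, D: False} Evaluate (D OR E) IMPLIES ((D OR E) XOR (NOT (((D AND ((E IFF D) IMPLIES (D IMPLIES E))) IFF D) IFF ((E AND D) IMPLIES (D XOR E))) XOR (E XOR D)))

True

D OR E = False OR False = False
D OR E = False OR False = False
E IFF D = False IFF False = True
D IMPLIES E = False IMPLIES False = True
(E IFF D) IMPLIES (D IMPLIES E) = True IMPLIES True = True
D AND ((E IFF D) IMPLIES (D IMPLIES E)) = False AND True = False
(D AND ((E IFF D) IMPLIES (D IMPLIES E))) IFF D = False IFF False = True
E AND D = False AND False = False
D XOR E = False XOR False = False
(E AND D) IMPLIES (D XOR E) = False IMPLIES False = True
((D AND ((E IFF D) IMPLIES (D IMPLIES E))) IFF D) IFF ((E AND D) IMPLIES (D XOR E)) = True IFF True = True
NOT (((D AND ((E IFF D) IMPLIES (D IMPLIES E))) IFF D) IFF ((E AND D) IMPLIES (D XOR E))) = NOT True = False
E XOR D = False XOR False = False
NOT (((D AND ((E IFF D) IMPLIES (D IMPLIES E))) IFF D) IFF ((E AND D) IMPLIES (D XOR E))) XOR (E XOR D) = False XOR False = False
(D OR E) XOR (NOT (((D AND ((E IFF D) IMPLIES (D IMPLIES E))) IFF D) IFF ((E AND D) IMPLIES (D XOR E))) XOR (E XOR D)) = False XOR False = False
(D OR E) IMPLIES ((D OR E) XOR (NOT (((D AND ((E IFF D) IMPLIES (D IMPLIES E))) IFF D) IFF ((E AND D) IMPLIES (D XOR E))) XOR (E XOR D))) = False IMPLIES False = True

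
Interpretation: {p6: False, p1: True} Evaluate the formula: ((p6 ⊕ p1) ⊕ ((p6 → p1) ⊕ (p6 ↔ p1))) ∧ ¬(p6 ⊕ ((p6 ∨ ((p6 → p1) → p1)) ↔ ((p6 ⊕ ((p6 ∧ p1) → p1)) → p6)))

Substituting p6=False, p1=True:
p6 ⊕ p1 = False ⊕ True = True
p6 → p1 = False → True = True
p6 ↔ p1 = False ↔ True = False
(p6 → p1) ⊕ (p6 ↔ p1) = True ⊕ False = True
(p6 ⊕ p1) ⊕ ((p6 → p1) ⊕ (p6 ↔ p1)) = True ⊕ True = False
p6 → p1 = False → True = True
(p6 → p1) → p1 = True → True = True
p6 ∨ ((p6 → p1) → p1) = False ∨ True = True
p6 ∧ p1 = False ∧ True = False
(p6 ∧ p1) → p1 = False → True = True
p6 ⊕ ((p6 ∧ p1) → p1) = False ⊕ True = True
(p6 ⊕ ((p6 ∧ p1) → p1)) → p6 = True → False = False
(p6 ∨ ((p6 → p1) → p1)) ↔ ((p6 ⊕ ((p6 ∧ p1) → p1)) → p6) = True ↔ False = False
p6 ⊕ ((p6 ∨ ((p6 → p1) → p1)) ↔ ((p6 ⊕ ((p6 ∧ p1) → p1)) → p6)) = False ⊕ False = False
¬(p6 ⊕ ((p6 ∨ ((p6 → p1) → p1)) ↔ ((p6 ⊕ ((p6 ∧ p1) → p1)) → p6))) = ¬False = True
((p6 ⊕ p1) ⊕ ((p6 → p1) ⊕ (p6 ↔ p1))) ∧ ¬(p6 ⊕ ((p6 ∨ ((p6 → p1) → p1)) ↔ ((p6 ⊕ ((p6 ∧ p1) → p1)) → p6))) = False ∧ True = False

False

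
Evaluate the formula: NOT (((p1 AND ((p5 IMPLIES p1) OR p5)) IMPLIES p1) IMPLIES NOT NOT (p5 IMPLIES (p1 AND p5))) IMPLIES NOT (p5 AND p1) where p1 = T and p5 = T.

p5 IMPLIES p1 = T IMPLIES T = T
(p5 IMPLIES p1) OR p5 = T OR T = T
p1 AND ((p5 IMPLIES p1) OR p5) = T AND T = T
(p1 AND ((p5 IMPLIES p1) OR p5)) IMPLIES p1 = T IMPLIES T = T
p1 AND p5 = T AND T = T
p5 IMPLIES (p1 AND p5) = T IMPLIES T = T
NOT (p5 IMPLIES (p1 AND p5)) = NOT T = F
NOT NOT (p5 IMPLIES (p1 AND p5)) = NOT F = T
((p1 AND ((p5 IMPLIES p1) OR p5)) IMPLIES p1) IMPLIES NOT NOT (p5 IMPLIES (p1 AND p5)) = T IMPLIES T = T
NOT (((p1 AND ((p5 IMPLIES p1) OR p5)) IMPLIES p1) IMPLIES NOT NOT (p5 IMPLIES (p1 AND p5))) = NOT T = F
p5 AND p1 = T AND T = T
NOT (p5 AND p1) = NOT T = F
NOT (((p1 AND ((p5 IMPLIES p1) OR p5)) IMPLIES p1) IMPLIES NOT NOT (p5 IMPLIES (p1 AND p5))) IMPLIES NOT (p5 AND p1) = F IMPLIES F = T

T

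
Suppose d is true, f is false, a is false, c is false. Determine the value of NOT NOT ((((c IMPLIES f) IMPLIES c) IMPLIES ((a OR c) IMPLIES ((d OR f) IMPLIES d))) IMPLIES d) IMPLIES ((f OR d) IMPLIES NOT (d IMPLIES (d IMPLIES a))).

c IMPLIES f = false IMPLIES false = true
(c IMPLIES f) IMPLIES c = true IMPLIES false = false
a OR c = false OR false = false
d OR f = true OR false = true
(d OR f) IMPLIES d = true IMPLIES true = true
(a OR c) IMPLIES ((d OR f) IMPLIES d) = false IMPLIES true = true
((c IMPLIES f) IMPLIES c) IMPLIES ((a OR c) IMPLIES ((d OR f) IMPLIES d)) = false IMPLIES true = true
(((c IMPLIES f) IMPLIES c) IMPLIES ((a OR c) IMPLIES ((d OR f) IMPLIES d))) IMPLIES d = true IMPLIES true = true
NOT ((((c IMPLIES f) IMPLIES c) IMPLIES ((a OR c) IMPLIES ((d OR f) IMPLIES d))) IMPLIES d) = NOT true = false
NOT NOT ((((c IMPLIES f) IMPLIES c) IMPLIES ((a OR c) IMPLIES ((d OR f) IMPLIES d))) IMPLIES d) = NOT false = true
f OR d = false OR true = true
d IMPLIES a = true IMPLIES false = false
d IMPLIES (d IMPLIES a) = true IMPLIES false = false
NOT (d IMPLIES (d IMPLIES a)) = NOT false = true
(f OR d) IMPLIES NOT (d IMPLIES (d IMPLIES a)) = true IMPLIES true = true
NOT NOT ((((c IMPLIES f) IMPLIES c) IMPLIES ((a OR c) IMPLIES ((d OR f) IMPLIES d))) IMPLIES d) IMPLIES ((f OR d) IMPLIES NOT (d IMPLIES (d IMPLIES a))) = true IMPLIES true = true

true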